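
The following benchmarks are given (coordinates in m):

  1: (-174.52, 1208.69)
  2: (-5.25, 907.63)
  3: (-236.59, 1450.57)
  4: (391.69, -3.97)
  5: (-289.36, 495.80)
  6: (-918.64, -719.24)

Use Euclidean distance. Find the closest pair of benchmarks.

Pairwise distances:
1–2: √((169.27)² + (-301.06)²) = √(28652.3329 + 90637.1236) = 345.38 m
1–3: √((-62.07)² + (241.88)²) = √(3852.6849 + 58505.9344) = 249.72 m
1–4: √((566.21)² + (-1212.66)²) = √(320593.7641 + 1470544.2756) = 1338.33 m
1–5: √((-114.84)² + (-712.89)²) = √(13188.2256 + 508212.1521) = 722.08 m
1–6: √((-744.12)² + (-1927.93)²) = √(553714.5744 + 3716914.0849) = 2066.55 m
2–3: √((-231.34)² + (542.94)²) = √(53518.1956 + 294783.8436) = 590.17 m
2–4: √((396.94)² + (-911.60)²) = √(157561.3636 + 831014.5600) = 994.27 m
2–5: √((-284.11)² + (-411.83)²) = √(80718.4921 + 169603.9489) = 500.32 m
2–6: √((-913.39)² + (-1626.87)²) = √(834281.2921 + 2646705.9969) = 1865.74 m
3–4: √((628.28)² + (-1454.54)²) = √(394735.7584 + 2115686.6116) = 1584.43 m
3–5: √((-52.77)² + (-954.77)²) = √(2784.6729 + 911585.7529) = 956.23 m
3–6: √((-682.05)² + (-2169.81)²) = √(465192.2025 + 4708075.4361) = 2274.48 m
4–5: √((-681.05)² + (499.77)²) = √(463829.1025 + 249770.0529) = 844.75 m
4–6: √((-1310.33)² + (-715.27)²) = √(1716964.7089 + 511611.1729) = 1492.84 m
5–6: √((-629.28)² + (-1215.04)²) = √(395993.3184 + 1476322.2016) = 1368.33 m
Closest pair: 1–3 at 249.72 m.

1 and 3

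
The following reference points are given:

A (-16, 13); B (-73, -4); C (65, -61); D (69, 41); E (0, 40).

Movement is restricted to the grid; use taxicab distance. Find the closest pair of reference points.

A and E

Pairwise distances:
A–B: |-57| + |-17| = 57 + 17 = 74
A–C: |81| + |-74| = 81 + 74 = 155
A–D: |85| + |28| = 85 + 28 = 113
A–E: |16| + |27| = 16 + 27 = 43
B–C: |138| + |-57| = 138 + 57 = 195
B–D: |142| + |45| = 142 + 45 = 187
B–E: |73| + |44| = 73 + 44 = 117
C–D: |4| + |102| = 4 + 102 = 106
C–E: |-65| + |101| = 65 + 101 = 166
D–E: |-69| + |-1| = 69 + 1 = 70
Closest pair: A–E at 43.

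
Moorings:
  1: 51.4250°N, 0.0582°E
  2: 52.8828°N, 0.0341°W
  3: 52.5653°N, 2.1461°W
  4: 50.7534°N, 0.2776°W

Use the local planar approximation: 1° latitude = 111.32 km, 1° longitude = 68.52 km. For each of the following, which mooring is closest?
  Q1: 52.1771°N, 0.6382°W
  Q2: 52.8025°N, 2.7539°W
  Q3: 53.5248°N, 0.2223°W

Q1 at 52.1771°N, 0.6382°W:
  1: 96.3671 km
  2: 88.7965 km
  3: 111.9945 km
  4: 160.4008 km
  → nearest: 2 (88.7965 km)
Q2 at 52.8025°N, 2.7539°W:
  1: 246.2554 km
  2: 186.5750 km
  3: 49.3118 km
  4: 284.2925 km
  → nearest: 3 (49.3118 km)
Q3 at 53.5248°N, 0.2223°W:
  1: 234.5386 km
  2: 72.6215 km
  3: 169.6611 km
  4: 308.5355 km
  → nearest: 2 (72.6215 km)

Q1→2; Q2→3; Q3→2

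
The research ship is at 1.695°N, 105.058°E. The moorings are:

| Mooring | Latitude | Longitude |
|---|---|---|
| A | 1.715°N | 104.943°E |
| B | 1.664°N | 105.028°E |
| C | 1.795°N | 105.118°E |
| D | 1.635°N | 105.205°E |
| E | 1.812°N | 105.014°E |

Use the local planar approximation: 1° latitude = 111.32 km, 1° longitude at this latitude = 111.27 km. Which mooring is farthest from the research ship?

Distances from 1.695°N, 105.058°E:
A: √((0.020·111.32)² + (-0.115·111.27)²) = √(4.95686 + 163.73890) = 12.988 km
B: √((-0.031·111.32)² + (-0.030·111.27)²) = √(11.90885 + 11.14291) = 4.801 km
C: √((0.100·111.32)² + (0.060·111.27)²) = √(123.92142 + 44.57165) = 12.980 km
D: √((-0.060·111.32)² + (0.147·111.27)²) = √(44.61171 + 267.54131) = 17.668 km
E: √((0.117·111.32)² + (-0.044·111.27)²) = √(169.63604 + 23.96964) = 13.914 km
Maximum: D at 17.668 km.

D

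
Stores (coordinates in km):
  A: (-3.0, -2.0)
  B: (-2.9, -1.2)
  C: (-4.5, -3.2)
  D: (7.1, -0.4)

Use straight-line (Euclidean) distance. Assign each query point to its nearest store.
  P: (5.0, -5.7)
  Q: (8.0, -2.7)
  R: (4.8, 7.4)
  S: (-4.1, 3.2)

P→D; Q→D; R→D; S→B

P at (5.0, -5.7):
  A: √((-8.0)² + (3.7)²) = √(64.0000 + 13.6900) = 8.81 km
  B: √((-7.9)² + (4.5)²) = √(62.4100 + 20.2500) = 9.09 km
  C: √((-9.5)² + (2.5)²) = √(90.2500 + 6.2500) = 9.82 km
  D: √((2.1)² + (5.3)²) = √(4.4100 + 28.0900) = 5.70 km
  → nearest: D (5.70 km)
Q at (8.0, -2.7):
  A: √((-11.0)² + (0.7)²) = √(121.0000 + 0.4900) = 11.02 km
  B: √((-10.9)² + (1.5)²) = √(118.8100 + 2.2500) = 11.00 km
  C: √((-12.5)² + (-0.5)²) = √(156.2500 + 0.2500) = 12.51 km
  D: √((-0.9)² + (2.3)²) = √(0.8100 + 5.2900) = 2.47 km
  → nearest: D (2.47 km)
R at (4.8, 7.4):
  A: √((-7.8)² + (-9.4)²) = √(60.8400 + 88.3600) = 12.21 km
  B: √((-7.7)² + (-8.6)²) = √(59.2900 + 73.9600) = 11.54 km
  C: √((-9.3)² + (-10.6)²) = √(86.4900 + 112.3600) = 14.10 km
  D: √((2.3)² + (-7.8)²) = √(5.2900 + 60.8400) = 8.13 km
  → nearest: D (8.13 km)
S at (-4.1, 3.2):
  A: √((1.1)² + (-5.2)²) = √(1.2100 + 27.0400) = 5.32 km
  B: √((1.2)² + (-4.4)²) = √(1.4400 + 19.3600) = 4.56 km
  C: √((-0.4)² + (-6.4)²) = √(0.1600 + 40.9600) = 6.41 km
  D: √((11.2)² + (-3.6)²) = √(125.4400 + 12.9600) = 11.76 km
  → nearest: B (4.56 km)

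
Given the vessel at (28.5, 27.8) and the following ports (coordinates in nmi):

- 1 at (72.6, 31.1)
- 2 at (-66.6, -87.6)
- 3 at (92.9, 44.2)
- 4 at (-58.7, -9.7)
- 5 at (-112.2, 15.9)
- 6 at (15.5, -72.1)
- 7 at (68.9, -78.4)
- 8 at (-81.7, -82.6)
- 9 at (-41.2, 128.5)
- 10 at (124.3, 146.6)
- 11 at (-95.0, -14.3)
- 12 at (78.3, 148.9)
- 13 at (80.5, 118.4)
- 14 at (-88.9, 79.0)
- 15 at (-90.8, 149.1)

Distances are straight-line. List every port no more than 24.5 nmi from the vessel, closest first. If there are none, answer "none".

none

Distances from (28.5, 27.8):
1: √((44.1)² + (3.3)²) = √(1944.810 + 10.890) = 44.2 nmi
2: √((-95.1)² + (-115.4)²) = √(9044.010 + 13317.160) = 149.5 nmi
3: √((64.4)² + (16.4)²) = √(4147.360 + 268.960) = 66.5 nmi
4: √((-87.2)² + (-37.5)²) = √(7603.840 + 1406.250) = 94.9 nmi
5: √((-140.7)² + (-11.9)²) = √(19796.490 + 141.610) = 141.2 nmi
6: √((-13.0)² + (-99.9)²) = √(169.000 + 9980.010) = 100.7 nmi
7: √((40.4)² + (-106.2)²) = √(1632.160 + 11278.440) = 113.6 nmi
8: √((-110.2)² + (-110.4)²) = √(12144.040 + 12188.160) = 156.0 nmi
9: √((-69.7)² + (100.7)²) = √(4858.090 + 10140.490) = 122.5 nmi
10: √((95.8)² + (118.8)²) = √(9177.640 + 14113.440) = 152.6 nmi
11: √((-123.5)² + (-42.1)²) = √(15252.250 + 1772.410) = 130.5 nmi
12: √((49.8)² + (121.1)²) = √(2480.040 + 14665.210) = 130.9 nmi
13: √((52.0)² + (90.6)²) = √(2704.000 + 8208.360) = 104.5 nmi
14: √((-117.4)² + (51.2)²) = √(13782.760 + 2621.440) = 128.1 nmi
15: √((-119.3)² + (121.3)²) = √(14232.490 + 14713.690) = 170.1 nmi
Threshold 24.5 nmi: none within range.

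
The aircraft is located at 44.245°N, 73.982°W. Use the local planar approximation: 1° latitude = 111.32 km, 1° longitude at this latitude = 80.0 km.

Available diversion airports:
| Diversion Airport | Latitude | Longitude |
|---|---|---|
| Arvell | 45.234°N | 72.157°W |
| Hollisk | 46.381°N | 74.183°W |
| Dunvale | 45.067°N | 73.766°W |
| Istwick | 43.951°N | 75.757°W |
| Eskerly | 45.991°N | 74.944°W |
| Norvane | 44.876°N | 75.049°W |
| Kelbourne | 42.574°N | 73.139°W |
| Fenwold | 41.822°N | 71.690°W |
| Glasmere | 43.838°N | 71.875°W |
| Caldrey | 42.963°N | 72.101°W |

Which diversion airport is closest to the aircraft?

Dunvale

Distances from 44.245°N, 73.982°W:
Arvell: 182.858 km
Hollisk: 238.323 km
Dunvale: 93.122 km
Istwick: 145.723 km
Eskerly: 209.047 km
Norvane: 110.546 km
Kelbourne: 197.864 km
Fenwold: 326.151 km
Glasmere: 174.543 km
Caldrey: 207.391 km
Minimum: Dunvale at 93.122 km.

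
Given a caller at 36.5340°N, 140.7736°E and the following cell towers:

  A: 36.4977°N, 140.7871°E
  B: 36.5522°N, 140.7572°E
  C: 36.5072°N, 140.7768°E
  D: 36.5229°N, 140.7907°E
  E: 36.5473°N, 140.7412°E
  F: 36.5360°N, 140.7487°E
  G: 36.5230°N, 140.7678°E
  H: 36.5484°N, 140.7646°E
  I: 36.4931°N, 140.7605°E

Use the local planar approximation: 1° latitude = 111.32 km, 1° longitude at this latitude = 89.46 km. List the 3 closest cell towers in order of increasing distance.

G, H, D

Distances from 36.5340°N, 140.7736°E:
A: √((-0.0363·111.32)² + (0.0135·89.46)²) = √(16.329002 + 1.458563) = 4.2175 km
B: √((0.0182·111.32)² + (-0.0164·89.46)²) = √(4.104773 + 2.152512) = 2.5015 km
C: √((-0.0268·111.32)² + (0.0032·89.46)²) = √(8.900532 + 0.081952) = 2.9971 km
D: √((-0.0111·111.32)² + (0.0171·89.46)²) = √(1.526836 + 2.340184) = 1.9665 km
E: √((0.0133·111.32)² + (-0.0324·89.46)²) = √(2.192046 + 8.401325) = 3.2547 km
F: √((0.0020·111.32)² + (-0.0249·89.46)²) = √(0.049569 + 4.961997) = 2.2387 km
G: √((-0.0110·111.32)² + (-0.0058·89.46)²) = √(1.499449 + 0.269224) = 1.3299 km
H: √((0.0144·111.32)² + (-0.0090·89.46)²) = √(2.569635 + 0.648250) = 1.7938 km
I: √((-0.0409·111.32)² + (-0.0131·89.46)²) = √(20.729700 + 1.373411) = 4.7014 km
Sorted: G (1.3299 km) < H (1.7938 km) < D (1.9665 km) < F (2.2387 km) < B (2.5015 km) < …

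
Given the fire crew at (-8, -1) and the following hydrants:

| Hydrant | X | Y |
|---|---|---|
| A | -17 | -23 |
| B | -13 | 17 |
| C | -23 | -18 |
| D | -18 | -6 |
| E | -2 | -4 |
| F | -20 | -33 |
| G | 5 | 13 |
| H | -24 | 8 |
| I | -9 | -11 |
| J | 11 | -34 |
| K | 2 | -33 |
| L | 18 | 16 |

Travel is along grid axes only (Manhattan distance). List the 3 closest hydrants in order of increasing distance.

E, I, D

Distances from (-8, -1):
A: |-9| + |-22| = 9 + 22 = 31
B: |-5| + |18| = 5 + 18 = 23
C: |-15| + |-17| = 15 + 17 = 32
D: |-10| + |-5| = 10 + 5 = 15
E: |6| + |-3| = 6 + 3 = 9
F: |-12| + |-32| = 12 + 32 = 44
G: |13| + |14| = 13 + 14 = 27
H: |-16| + |9| = 16 + 9 = 25
I: |-1| + |-10| = 1 + 10 = 11
J: |19| + |-33| = 19 + 33 = 52
K: |10| + |-32| = 10 + 32 = 42
L: |26| + |17| = 26 + 17 = 43
Sorted: E (9) < I (11) < D (15) < B (23) < H (25) < …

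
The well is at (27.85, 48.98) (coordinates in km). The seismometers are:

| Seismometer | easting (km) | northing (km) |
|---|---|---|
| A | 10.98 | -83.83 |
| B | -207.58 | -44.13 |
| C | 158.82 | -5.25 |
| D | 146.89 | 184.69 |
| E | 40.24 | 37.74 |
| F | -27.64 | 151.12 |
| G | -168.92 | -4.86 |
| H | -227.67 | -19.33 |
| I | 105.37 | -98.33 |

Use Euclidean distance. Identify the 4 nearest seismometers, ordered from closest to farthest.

E, F, A, C

Distances from (27.85, 48.98):
A: √((-16.87)² + (-132.81)²) = √(284.5969 + 17638.4961) = 133.88 km
B: √((-235.43)² + (-93.11)²) = √(55427.2849 + 8669.4721) = 253.17 km
C: √((130.97)² + (-54.23)²) = √(17153.1409 + 2940.8929) = 141.75 km
D: √((119.04)² + (135.71)²) = √(14170.5216 + 18417.2041) = 180.52 km
E: √((12.39)² + (-11.24)²) = √(153.5121 + 126.3376) = 16.73 km
F: √((-55.49)² + (102.14)²) = √(3079.1401 + 10432.5796) = 116.24 km
G: √((-196.77)² + (-53.84)²) = √(38718.4329 + 2898.7456) = 204.00 km
H: √((-255.52)² + (-68.31)²) = √(65290.4704 + 4666.2561) = 264.49 km
I: √((77.52)² + (-147.31)²) = √(6009.3504 + 21700.2361) = 166.46 km
Sorted: E (16.73 km) < F (116.24 km) < A (133.88 km) < C (141.75 km) < I (166.46 km) < D (180.52 km) < …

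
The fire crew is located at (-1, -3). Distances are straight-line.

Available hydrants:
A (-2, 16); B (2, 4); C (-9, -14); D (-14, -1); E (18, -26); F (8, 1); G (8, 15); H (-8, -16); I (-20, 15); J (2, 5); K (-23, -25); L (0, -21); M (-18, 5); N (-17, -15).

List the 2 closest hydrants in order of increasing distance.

B, J

Distances from (-1, -3):
A: √((-1)² + (19)²) = √(1.000 + 361.000) = 19.0
B: √((3)² + (7)²) = √(9.000 + 49.000) = 7.6
C: √((-8)² + (-11)²) = √(64.000 + 121.000) = 13.6
D: √((-13)² + (2)²) = √(169.000 + 4.000) = 13.2
E: √((19)² + (-23)²) = √(361.000 + 529.000) = 29.8
F: √((9)² + (4)²) = √(81.000 + 16.000) = 9.8
G: √((9)² + (18)²) = √(81.000 + 324.000) = 20.1
H: √((-7)² + (-13)²) = √(49.000 + 169.000) = 14.8
I: √((-19)² + (18)²) = √(361.000 + 324.000) = 26.2
J: √((3)² + (8)²) = √(9.000 + 64.000) = 8.5
K: √((-22)² + (-22)²) = √(484.000 + 484.000) = 31.1
L: √((1)² + (-18)²) = √(1.000 + 324.000) = 18.0
M: √((-17)² + (8)²) = √(289.000 + 64.000) = 18.8
N: √((-16)² + (-12)²) = √(256.000 + 144.000) = 20.0
Sorted: B (7.6) < J (8.5) < F (9.8) < D (13.2) < …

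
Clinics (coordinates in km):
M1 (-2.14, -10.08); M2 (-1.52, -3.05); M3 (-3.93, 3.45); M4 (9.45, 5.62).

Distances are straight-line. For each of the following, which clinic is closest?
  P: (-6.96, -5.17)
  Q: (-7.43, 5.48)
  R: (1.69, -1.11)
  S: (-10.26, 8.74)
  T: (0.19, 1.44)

P→M2; Q→M3; R→M2; S→M3; T→M3

P at (-6.96, -5.17):
  M1: 6.88 km
  M2: 5.84 km
  M3: 9.14 km
  M4: 19.64 km
  → nearest: M2 (5.84 km)
Q at (-7.43, 5.48):
  M1: 16.43 km
  M2: 10.38 km
  M3: 4.05 km
  M4: 16.88 km
  → nearest: M3 (4.05 km)
R at (1.69, -1.11):
  M1: 9.75 km
  M2: 3.75 km
  M3: 7.24 km
  M4: 10.27 km
  → nearest: M2 (3.75 km)
S at (-10.26, 8.74):
  M1: 20.50 km
  M2: 14.68 km
  M3: 8.25 km
  M4: 19.96 km
  → nearest: M3 (8.25 km)
T at (0.19, 1.44):
  M1: 11.75 km
  M2: 4.80 km
  M3: 4.58 km
  M4: 10.16 km
  → nearest: M3 (4.58 km)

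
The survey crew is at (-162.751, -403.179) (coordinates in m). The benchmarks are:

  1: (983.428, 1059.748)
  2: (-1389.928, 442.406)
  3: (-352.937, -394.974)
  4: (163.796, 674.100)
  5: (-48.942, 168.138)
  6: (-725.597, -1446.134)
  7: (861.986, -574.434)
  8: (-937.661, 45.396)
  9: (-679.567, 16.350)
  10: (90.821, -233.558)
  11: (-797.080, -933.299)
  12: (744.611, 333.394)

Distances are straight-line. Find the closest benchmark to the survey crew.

Distances from (-162.751, -403.179):
1: 1858.462 m
2: 1490.294 m
3: 190.363 m
4: 1125.683 m
5: 582.542 m
6: 1185.137 m
7: 1038.949 m
8: 895.380 m
9: 665.660 m
10: 305.074 m
11: 826.680 m
12: 1168.694 m
Minimum: 3 at 190.363 m.

3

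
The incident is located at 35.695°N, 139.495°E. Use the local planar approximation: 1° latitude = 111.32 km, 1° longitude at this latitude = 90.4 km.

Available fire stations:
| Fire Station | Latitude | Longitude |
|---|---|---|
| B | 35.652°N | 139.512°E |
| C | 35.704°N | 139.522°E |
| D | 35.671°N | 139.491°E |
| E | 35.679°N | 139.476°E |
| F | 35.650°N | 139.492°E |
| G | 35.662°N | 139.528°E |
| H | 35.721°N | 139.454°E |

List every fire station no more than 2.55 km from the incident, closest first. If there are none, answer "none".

E

Distances from 35.695°N, 139.495°E:
B: 5.027 km
C: 2.638 km
D: 2.696 km
E: 2.474 km
F: 5.017 km
G: 4.732 km
H: 4.703 km
Threshold 2.55 km: E (2.474 km) is within range.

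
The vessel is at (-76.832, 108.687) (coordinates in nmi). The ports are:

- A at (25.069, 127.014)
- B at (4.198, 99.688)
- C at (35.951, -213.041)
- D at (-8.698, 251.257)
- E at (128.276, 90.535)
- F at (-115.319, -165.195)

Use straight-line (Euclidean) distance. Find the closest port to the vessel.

B

Distances from (-76.832, 108.687):
A: √((101.901)² + (18.327)²) = √(10383.81380 + 335.87893) = 103.536 nmi
B: √((81.030)² + (-8.999)²) = √(6565.86090 + 80.98200) = 81.528 nmi
C: √((112.783)² + (-321.728)²) = √(12720.00509 + 103508.90598) = 340.924 nmi
D: √((68.134)² + (142.570)²) = √(4642.24196 + 20326.20490) = 158.014 nmi
E: √((205.108)² + (-18.152)²) = √(42069.29166 + 329.49510) = 205.910 nmi
F: √((-38.487)² + (-273.882)²) = √(1481.24917 + 75011.34992) = 276.573 nmi
Minimum: B at 81.528 nmi.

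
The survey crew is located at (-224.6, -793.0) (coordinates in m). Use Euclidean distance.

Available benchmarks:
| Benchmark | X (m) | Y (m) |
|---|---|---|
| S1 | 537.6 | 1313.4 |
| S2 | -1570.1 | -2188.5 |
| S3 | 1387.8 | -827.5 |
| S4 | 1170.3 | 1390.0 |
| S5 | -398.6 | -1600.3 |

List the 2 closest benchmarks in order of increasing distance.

S5, S3

Distances from (-224.6, -793.0):
S1: 2240.1 m
S2: 1938.5 m
S3: 1612.8 m
S4: 2590.6 m
S5: 825.8 m
Sorted: S5 (825.8 m) < S3 (1612.8 m) < S2 (1938.5 m) < S1 (2240.1 m) < …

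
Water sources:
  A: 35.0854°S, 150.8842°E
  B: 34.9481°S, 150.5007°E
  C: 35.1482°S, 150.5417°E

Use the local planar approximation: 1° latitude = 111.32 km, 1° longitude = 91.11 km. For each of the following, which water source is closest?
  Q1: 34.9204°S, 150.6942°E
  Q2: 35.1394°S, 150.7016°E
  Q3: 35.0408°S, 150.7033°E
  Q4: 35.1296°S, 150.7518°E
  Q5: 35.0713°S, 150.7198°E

Q1 at 34.9204°S, 150.6942°E:
  A: 25.2397 km
  B: 17.8974 km
  C: 28.9156 km
  → nearest: B (17.8974 km)
Q2 at 35.1394°S, 150.7016°E:
  A: 17.6894 km
  B: 28.0809 km
  C: 14.6014 km
  → nearest: C (14.6014 km)
Q3 at 35.0408°S, 150.7033°E:
  A: 17.2134 km
  B: 21.1476 km
  C: 18.9662 km
  → nearest: A (17.2134 km)
Q4 at 35.1296°S, 150.7518°E:
  A: 13.0279 km
  B: 30.5224 km
  C: 19.2539 km
  → nearest: A (13.0279 km)
Q5 at 35.0713°S, 150.7198°E:
  A: 15.0605 km
  B: 24.2194 km
  C: 18.3463 km
  → nearest: A (15.0605 km)

Q1→B; Q2→C; Q3→A; Q4→A; Q5→A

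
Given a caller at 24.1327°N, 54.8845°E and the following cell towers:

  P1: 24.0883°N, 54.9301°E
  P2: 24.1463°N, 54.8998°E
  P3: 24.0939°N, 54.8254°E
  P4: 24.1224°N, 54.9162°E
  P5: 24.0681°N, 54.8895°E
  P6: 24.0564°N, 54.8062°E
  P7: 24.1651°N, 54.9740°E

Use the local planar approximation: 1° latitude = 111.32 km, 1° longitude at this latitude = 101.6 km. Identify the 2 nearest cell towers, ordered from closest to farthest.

P2, P4

Distances from 24.1327°N, 54.8845°E:
P1: √((-0.0444·111.32)² + (0.0456·101.6)²) = √(24.429374 + 21.464318) = 6.7745 km
P2: √((0.0136·111.32)² + (0.0153·101.6)²) = √(2.292051 + 2.416408) = 2.1699 km
P3: √((-0.0388·111.32)² + (-0.0591·101.6)²) = √(18.655627 + 36.054741) = 7.3966 km
P4: √((-0.0103·111.32)² + (0.0317·101.6)²) = √(1.314682 + 10.373037) = 3.4187 km
P5: √((-0.0646·111.32)² + (0.0050·101.6)²) = √(51.714393 + 0.258064) = 7.2092 km
P6: √((-0.0763·111.32)² + (-0.0783·101.6)²) = √(72.143211 + 63.286480) = 11.6374 km
P7: √((0.0324·111.32)² + (0.0895·101.6)²) = √(13.008775 + 82.686286) = 9.7824 km
Sorted: P2 (2.1699 km) < P4 (3.4187 km) < P1 (6.7745 km) < P5 (7.2092 km) < …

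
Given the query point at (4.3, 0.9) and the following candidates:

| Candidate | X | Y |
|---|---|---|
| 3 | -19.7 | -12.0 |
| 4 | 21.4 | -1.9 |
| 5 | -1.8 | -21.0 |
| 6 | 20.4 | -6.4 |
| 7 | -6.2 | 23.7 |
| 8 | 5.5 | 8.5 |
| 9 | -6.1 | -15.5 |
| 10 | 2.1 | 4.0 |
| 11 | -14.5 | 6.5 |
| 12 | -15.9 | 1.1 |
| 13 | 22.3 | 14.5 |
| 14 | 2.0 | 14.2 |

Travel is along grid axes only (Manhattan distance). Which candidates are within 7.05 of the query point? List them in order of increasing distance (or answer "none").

Distances from (4.3, 0.9):
3: 36.9
4: 19.9
5: 28.0
6: 23.4
7: 33.3
8: 8.8
9: 26.8
10: 5.3
11: 24.4
12: 20.4
13: 31.6
14: 15.6
Threshold 7.05: 10 (5.3) is within range.

10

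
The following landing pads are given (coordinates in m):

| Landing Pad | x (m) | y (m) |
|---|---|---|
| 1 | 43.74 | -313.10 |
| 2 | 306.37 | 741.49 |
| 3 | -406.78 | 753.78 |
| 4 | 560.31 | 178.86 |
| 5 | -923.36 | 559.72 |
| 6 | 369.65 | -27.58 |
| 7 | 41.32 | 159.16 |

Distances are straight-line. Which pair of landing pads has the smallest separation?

4 and 6

Pairwise distances:
4–6: 281.01 m
6–7: 377.72 m
1–6: 433.29 m
1–7: 472.27 m
4–7: 519.36 m
3–5: 551.83 m
2–4: 617.28 m
2–7: 639.81 m
2–3: 713.26 m
1–4: 713.35 m
3–7: 744.56 m
2–6: 771.67 m
5–7: 1044.54 m
1–2: 1086.80 m
3–6: 1101.53 m
3–4: 1125.08 m
1–3: 1158.10 m
2–5: 1243.09 m
1–5: 1302.73 m
5–6: 1420.14 m
4–5: 1531.77 m
Closest pair: 4–6 at 281.01 m.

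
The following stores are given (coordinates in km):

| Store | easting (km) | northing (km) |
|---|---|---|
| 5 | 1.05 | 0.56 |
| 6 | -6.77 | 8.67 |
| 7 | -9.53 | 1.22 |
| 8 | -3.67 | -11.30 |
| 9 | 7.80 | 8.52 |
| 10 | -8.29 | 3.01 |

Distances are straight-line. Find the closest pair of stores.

Pairwise distances:
5–6: √((-7.82)² + (8.11)²) = √(61.1524 + 65.7721) = 11.27 km
5–7: √((-10.58)² + (0.66)²) = √(111.9364 + 0.4356) = 10.60 km
5–8: √((-4.72)² + (-11.86)²) = √(22.2784 + 140.6596) = 12.76 km
5–9: √((6.75)² + (7.96)²) = √(45.5625 + 63.3616) = 10.44 km
5–10: √((-9.34)² + (2.45)²) = √(87.2356 + 6.0025) = 9.66 km
6–7: √((-2.76)² + (-7.45)²) = √(7.6176 + 55.5025) = 7.94 km
6–8: √((3.10)² + (-19.97)²) = √(9.6100 + 398.8009) = 20.21 km
6–9: √((14.57)² + (-0.15)²) = √(212.2849 + 0.0225) = 14.57 km
6–10: √((-1.52)² + (-5.66)²) = √(2.3104 + 32.0356) = 5.86 km
7–8: √((5.86)² + (-12.52)²) = √(34.3396 + 156.7504) = 13.82 km
7–9: √((17.33)² + (7.30)²) = √(300.3289 + 53.2900) = 18.80 km
7–10: √((1.24)² + (1.79)²) = √(1.5376 + 3.2041) = 2.18 km
8–9: √((11.47)² + (19.82)²) = √(131.5609 + 392.8324) = 22.90 km
8–10: √((-4.62)² + (14.31)²) = √(21.3444 + 204.7761) = 15.04 km
9–10: √((-16.09)² + (-5.51)²) = √(258.8881 + 30.3601) = 17.01 km
Closest pair: 7–10 at 2.18 km.

7 and 10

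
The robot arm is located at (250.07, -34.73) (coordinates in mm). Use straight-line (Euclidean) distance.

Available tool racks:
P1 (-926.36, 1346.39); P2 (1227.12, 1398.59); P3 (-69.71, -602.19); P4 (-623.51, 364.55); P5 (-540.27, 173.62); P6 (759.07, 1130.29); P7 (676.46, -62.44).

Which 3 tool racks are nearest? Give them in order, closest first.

P7, P3, P5

Distances from (250.07, -34.73):
P1: 1814.24 mm
P2: 1734.66 mm
P3: 651.36 mm
P4: 960.50 mm
P5: 817.34 mm
P6: 1271.36 mm
P7: 427.29 mm
Sorted: P7 (427.29 mm) < P3 (651.36 mm) < P5 (817.34 mm) < P4 (960.50 mm) < P6 (1271.36 mm) < …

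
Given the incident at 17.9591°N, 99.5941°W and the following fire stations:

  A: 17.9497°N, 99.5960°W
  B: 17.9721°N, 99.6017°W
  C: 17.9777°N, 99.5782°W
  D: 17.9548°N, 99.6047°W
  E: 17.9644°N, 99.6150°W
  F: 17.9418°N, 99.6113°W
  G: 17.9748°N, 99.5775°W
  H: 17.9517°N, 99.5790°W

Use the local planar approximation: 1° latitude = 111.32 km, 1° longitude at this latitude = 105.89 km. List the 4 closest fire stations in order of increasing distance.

Distances from 17.9591°N, 99.5941°W:
A: √((-0.0094·111.32)² + (-0.0019·105.89)²) = √(1.094970 + 0.040478) = 1.0656 km
B: √((0.0130·111.32)² + (-0.0076·105.89)²) = √(2.094272 + 0.647645) = 1.6559 km
C: √((0.0186·111.32)² + (0.0159·105.89)²) = √(4.287186 + 2.834681) = 2.6687 km
D: √((-0.0043·111.32)² + (-0.0106·105.89)²) = √(0.229131 + 1.259858) = 1.2202 km
E: √((0.0053·111.32)² + (-0.0209·105.89)²) = √(0.348095 + 4.897816) = 2.2904 km
F: √((-0.0173·111.32)² + (-0.0172·105.89)²) = √(3.708844 + 3.317163) = 2.6507 km
G: √((0.0157·111.32)² + (0.0166·105.89)²) = √(3.054539 + 3.089769) = 2.4788 km
H: √((-0.0074·111.32)² + (0.0151·105.89)²) = √(0.678594 + 2.556606) = 1.7987 km
Sorted: A (1.0656 km) < D (1.2202 km) < B (1.6559 km) < H (1.7987 km) < E (2.2904 km) < G (2.4788 km) < …

A, D, B, H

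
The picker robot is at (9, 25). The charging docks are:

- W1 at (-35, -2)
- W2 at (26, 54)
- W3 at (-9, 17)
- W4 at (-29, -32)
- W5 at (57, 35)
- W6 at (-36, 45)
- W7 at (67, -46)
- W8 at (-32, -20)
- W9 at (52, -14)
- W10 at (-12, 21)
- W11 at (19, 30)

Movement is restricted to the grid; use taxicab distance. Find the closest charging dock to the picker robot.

Distances from (9, 25):
W1: |-44| + |-27| = 44 + 27 = 71
W2: |17| + |29| = 17 + 29 = 46
W3: |-18| + |-8| = 18 + 8 = 26
W4: |-38| + |-57| = 38 + 57 = 95
W5: |48| + |10| = 48 + 10 = 58
W6: |-45| + |20| = 45 + 20 = 65
W7: |58| + |-71| = 58 + 71 = 129
W8: |-41| + |-45| = 41 + 45 = 86
W9: |43| + |-39| = 43 + 39 = 82
W10: |-21| + |-4| = 21 + 4 = 25
W11: |10| + |5| = 10 + 5 = 15
Minimum: W11 at 15.

W11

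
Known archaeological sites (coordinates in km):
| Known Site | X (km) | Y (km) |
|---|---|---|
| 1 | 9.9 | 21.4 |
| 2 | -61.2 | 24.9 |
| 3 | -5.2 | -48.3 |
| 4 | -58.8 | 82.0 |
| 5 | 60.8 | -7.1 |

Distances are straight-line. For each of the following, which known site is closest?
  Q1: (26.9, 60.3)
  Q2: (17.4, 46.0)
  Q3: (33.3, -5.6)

Q1 at (26.9, 60.3):
  1: 42.5 km
  2: 94.9 km
  3: 113.2 km
  4: 88.4 km
  5: 75.4 km
  → nearest: 1 (42.5 km)
Q2 at (17.4, 46.0):
  1: 25.7 km
  2: 81.4 km
  3: 97.0 km
  4: 84.3 km
  5: 68.6 km
  → nearest: 1 (25.7 km)
Q3 at (33.3, -5.6):
  1: 35.7 km
  2: 99.3 km
  3: 57.5 km
  4: 127.1 km
  5: 27.5 km
  → nearest: 5 (27.5 km)

Q1→1; Q2→1; Q3→5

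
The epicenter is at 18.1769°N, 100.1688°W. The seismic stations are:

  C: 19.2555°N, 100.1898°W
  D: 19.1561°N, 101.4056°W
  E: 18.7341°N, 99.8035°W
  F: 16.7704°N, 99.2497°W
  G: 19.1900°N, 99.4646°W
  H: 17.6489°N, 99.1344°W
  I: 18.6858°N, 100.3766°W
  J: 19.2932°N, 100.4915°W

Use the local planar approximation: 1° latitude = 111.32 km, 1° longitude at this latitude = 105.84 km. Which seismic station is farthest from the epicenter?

F

Distances from 18.1769°N, 100.1688°W:
C: 120.0903 km
D: 170.3454 km
E: 73.0908 km
F: 184.3301 km
G: 135.1815 km
H: 124.2610 km
I: 60.7703 km
J: 128.8748 km
Maximum: F at 184.3301 km.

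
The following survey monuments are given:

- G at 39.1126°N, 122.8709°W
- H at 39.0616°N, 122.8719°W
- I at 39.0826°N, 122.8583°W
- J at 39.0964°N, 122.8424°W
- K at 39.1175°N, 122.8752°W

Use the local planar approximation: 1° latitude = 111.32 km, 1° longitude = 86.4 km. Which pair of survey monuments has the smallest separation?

G and K

Pairwise distances:
G–H: √((-0.0510·111.32)² + (-0.0010·86.4)²) = √(32.231962 + 0.007465) = 5.6780 km
G–I: √((-0.0300·111.32)² + (0.0126·86.4)²) = √(11.152928 + 1.185137) = 3.5126 km
G–J: √((-0.0162·111.32)² + (0.0285·86.4)²) = √(3.252194 + 6.063414) = 3.0521 km
G–K: √((0.0049·111.32)² + (-0.0043·86.4)²) = √(0.297535 + 0.138027) = 0.6600 km
H–I: √((0.0210·111.32)² + (0.0136·86.4)²) = √(5.464935 + 1.380719) = 2.6164 km
H–J: √((0.0348·111.32)² + (0.0295·86.4)²) = √(15.007380 + 6.496381) = 4.6372 km
H–K: √((0.0559·111.32)² + (-0.0033·86.4)²) = √(38.723090 + 0.081293) = 6.2293 km
I–J: √((0.0138·111.32)² + (0.0159·86.4)²) = √(2.359960 + 1.887217) = 2.0609 km
I–K: √((0.0349·111.32)² + (-0.0169·86.4)²) = √(15.093753 + 2.132067) = 4.1504 km
J–K: √((0.0211·111.32)² + (-0.0328·86.4)²) = √(5.517106 + 8.031103) = 3.6808 km
Closest pair: G–K at 0.6600 km.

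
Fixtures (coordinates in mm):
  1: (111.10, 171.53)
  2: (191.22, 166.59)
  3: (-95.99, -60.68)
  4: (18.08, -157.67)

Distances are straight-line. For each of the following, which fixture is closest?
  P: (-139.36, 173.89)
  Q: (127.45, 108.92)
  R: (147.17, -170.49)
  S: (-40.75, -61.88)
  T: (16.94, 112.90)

P→3; Q→1; R→4; S→3; T→1

P at (-139.36, 173.89):
  1: √((250.46)² + (-2.36)²) = √(62730.2116 + 5.5696) = 250.47 mm
  2: √((330.58)² + (-7.30)²) = √(109283.1364 + 53.2900) = 330.66 mm
  3: √((43.37)² + (-234.57)²) = √(1880.9569 + 55023.0849) = 238.55 mm
  4: √((157.44)² + (-331.56)²) = √(24787.3536 + 109932.0336) = 367.04 mm
  → nearest: 3 (238.55 mm)
Q at (127.45, 108.92):
  1: √((-16.35)² + (62.61)²) = √(267.3225 + 3920.0121) = 64.71 mm
  2: √((63.77)² + (57.67)²) = √(4066.6129 + 3325.8289) = 85.98 mm
  3: √((-223.44)² + (-169.60)²) = √(49925.4336 + 28764.1600) = 280.52 mm
  4: √((-109.37)² + (-266.59)²) = √(11961.7969 + 71070.2281) = 288.15 mm
  → nearest: 1 (64.71 mm)
R at (147.17, -170.49):
  1: √((-36.07)² + (342.02)²) = √(1301.0449 + 116977.6804) = 343.92 mm
  2: √((44.05)² + (337.08)²) = √(1940.4025 + 113622.9264) = 339.95 mm
  3: √((-243.16)² + (109.81)²) = √(59126.7856 + 12058.2361) = 266.81 mm
  4: √((-129.09)² + (12.82)²) = √(16664.2281 + 164.3524) = 129.73 mm
  → nearest: 4 (129.73 mm)
S at (-40.75, -61.88):
  1: √((151.85)² + (233.41)²) = √(23058.4225 + 54480.2281) = 278.46 mm
  2: √((231.97)² + (228.47)²) = √(53810.0809 + 52198.5409) = 325.59 mm
  3: √((-55.24)² + (1.20)²) = √(3051.4576 + 1.4400) = 55.25 mm
  4: √((58.83)² + (-95.79)²) = √(3460.9689 + 9175.7241) = 112.41 mm
  → nearest: 3 (55.25 mm)
T at (16.94, 112.90):
  1: √((94.16)² + (58.63)²) = √(8866.1056 + 3437.4769) = 110.92 mm
  2: √((174.28)² + (53.69)²) = √(30373.5184 + 2882.6161) = 182.36 mm
  3: √((-112.93)² + (-173.58)²) = √(12753.1849 + 30130.0164) = 207.08 mm
  4: √((1.14)² + (-270.57)²) = √(1.2996 + 73208.1249) = 270.57 mm
  → nearest: 1 (110.92 mm)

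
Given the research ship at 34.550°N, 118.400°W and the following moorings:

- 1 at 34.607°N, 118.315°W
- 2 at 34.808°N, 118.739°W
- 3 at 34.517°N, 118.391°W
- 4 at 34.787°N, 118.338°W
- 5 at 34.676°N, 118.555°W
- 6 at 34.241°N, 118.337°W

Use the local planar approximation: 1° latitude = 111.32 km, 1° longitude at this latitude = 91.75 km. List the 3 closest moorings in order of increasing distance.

3, 1, 5

Distances from 34.550°N, 118.400°W:
1: 10.054 km
2: 42.335 km
3: 3.765 km
4: 26.989 km
5: 19.975 km
6: 34.880 km
Sorted: 3 (3.765 km) < 1 (10.054 km) < 5 (19.975 km) < 4 (26.989 km) < 6 (34.880 km) < …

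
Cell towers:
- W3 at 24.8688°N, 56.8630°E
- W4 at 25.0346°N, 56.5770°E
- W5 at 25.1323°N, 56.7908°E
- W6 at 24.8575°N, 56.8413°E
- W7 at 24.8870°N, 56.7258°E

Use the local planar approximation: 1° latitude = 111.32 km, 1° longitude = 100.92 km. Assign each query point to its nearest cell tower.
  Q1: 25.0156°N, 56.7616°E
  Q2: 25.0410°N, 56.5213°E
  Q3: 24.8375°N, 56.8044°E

Q1→W5; Q2→W4; Q3→W6

Q1 at 25.0156°N, 56.7616°E:
  W3: √((-0.1468·111.32)² + (0.1014·100.92)²) = √(267.053643 + 104.720183) = 19.2814 km
  W4: √((0.0190·111.32)² + (-0.1846·100.92)²) = √(4.473563 + 347.070640) = 18.7495 km
  W5: √((0.1167·111.32)² + (0.0292·100.92)²) = √(168.767224 + 8.684007) = 13.3211 km
  W6: √((-0.1581·111.32)² + (0.0797·100.92)²) = √(309.749158 + 64.695061) = 19.3506 km
  W7: √((-0.1286·111.32)² + (-0.0358·100.92)²) = √(204.940755 + 13.053307) = 14.7646 km
  → nearest: W5 (13.3211 km)
Q2 at 25.0410°N, 56.5213°E:
  W3: √((-0.1722·111.32)² + (0.3417·100.92)²) = √(367.462216 + 1189.171360) = 39.4542 km
  W4: √((-0.0064·111.32)² + (0.0557·100.92)²) = √(0.507582 + 31.598384) = 5.6662 km
  W5: √((0.0913·111.32)² + (0.2695·100.92)²) = √(103.297057 + 739.727940) = 29.0349 km
  W6: √((-0.1835·111.32)² + (0.3200·100.92)²) = √(417.271317 + 1042.928271) = 38.2126 km
  W7: √((-0.1540·111.32)² + (0.2045·100.92)²) = √(293.892049 + 425.932823) = 26.8296 km
  → nearest: W4 (5.6662 km)
Q3 at 24.8375°N, 56.8044°E:
  W3: √((0.0313·111.32)² + (0.0586·100.92)²) = √(12.140458 + 34.974355) = 6.8640 km
  W4: √((0.1971·111.32)² + (-0.2274·100.92)²) = √(481.415029 + 526.666148) = 31.7503 km
  W5: √((0.2948·111.32)² + (-0.0136·100.92)²) = √(1076.964415 + 1.883789) = 32.8458 km
  W6: √((0.0200·111.32)² + (0.0369·100.92)²) = √(4.956857 + 13.867789) = 4.3387 km
  W7: √((0.0495·111.32)² + (-0.0786·100.92)²) = √(30.363847 + 62.921574) = 9.6584 km
  → nearest: W6 (4.3387 km)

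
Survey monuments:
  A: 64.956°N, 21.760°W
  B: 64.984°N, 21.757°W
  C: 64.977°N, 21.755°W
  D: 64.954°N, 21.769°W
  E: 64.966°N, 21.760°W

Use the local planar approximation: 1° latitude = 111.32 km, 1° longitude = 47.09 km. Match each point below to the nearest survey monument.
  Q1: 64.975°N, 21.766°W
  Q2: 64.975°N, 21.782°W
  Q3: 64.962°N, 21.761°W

Q1→C; Q2→C; Q3→E

Q1 at 64.975°N, 21.766°W:
  A: √((-0.019·111.32)² + (0.006·47.09)²) = √(4.47356 + 0.07983) = 2.134 km
  B: √((0.009·111.32)² + (0.009·47.09)²) = √(1.00376 + 0.17961) = 1.088 km
  C: √((0.002·111.32)² + (0.011·47.09)²) = √(0.04957 + 0.26831) = 0.564 km
  D: √((-0.021·111.32)² + (-0.003·47.09)²) = √(5.46493 + 0.01996) = 2.342 km
  E: √((-0.009·111.32)² + (0.006·47.09)²) = √(1.00376 + 0.07983) = 1.041 km
  → nearest: C (0.564 km)
Q2 at 64.975°N, 21.782°W:
  A: √((-0.019·111.32)² + (0.022·47.09)²) = √(4.47356 + 1.07325) = 2.355 km
  B: √((0.009·111.32)² + (0.025·47.09)²) = √(1.00376 + 1.38592) = 1.546 km
  C: √((0.002·111.32)² + (0.027·47.09)²) = √(0.04957 + 1.61653) = 1.291 km
  D: √((-0.021·111.32)² + (0.013·47.09)²) = √(5.46493 + 0.37475) = 2.417 km
  E: √((-0.009·111.32)² + (0.022·47.09)²) = √(1.00376 + 1.07325) = 1.441 km
  → nearest: C (1.291 km)
Q3 at 64.962°N, 21.761°W:
  A: √((-0.006·111.32)² + (0.001·47.09)²) = √(0.44612 + 0.00222) = 0.670 km
  B: √((0.022·111.32)² + (0.004·47.09)²) = √(5.99780 + 0.03548) = 2.456 km
  C: √((0.015·111.32)² + (0.006·47.09)²) = √(2.78823 + 0.07983) = 1.694 km
  D: √((-0.008·111.32)² + (-0.008·47.09)²) = √(0.79310 + 0.14192) = 0.967 km
  E: √((0.004·111.32)² + (0.001·47.09)²) = √(0.19827 + 0.00222) = 0.448 km
  → nearest: E (0.448 km)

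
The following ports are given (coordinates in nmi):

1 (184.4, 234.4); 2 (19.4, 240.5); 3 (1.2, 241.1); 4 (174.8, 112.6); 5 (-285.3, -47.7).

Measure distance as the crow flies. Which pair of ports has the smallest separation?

2 and 3

Pairwise distances:
1–2: √((-165.0)² + (6.1)²) = √(27225.000 + 37.210) = 165.1 nmi
1–3: √((-183.2)² + (6.7)²) = √(33562.240 + 44.890) = 183.3 nmi
1–4: √((-9.6)² + (-121.8)²) = √(92.160 + 14835.240) = 122.2 nmi
1–5: √((-469.7)² + (-282.1)²) = √(220618.090 + 79580.410) = 547.9 nmi
2–3: √((-18.2)² + (0.6)²) = √(331.240 + 0.360) = 18.2 nmi
2–4: √((155.4)² + (-127.9)²) = √(24149.160 + 16358.410) = 201.3 nmi
2–5: √((-304.7)² + (-288.2)²) = √(92842.090 + 83059.240) = 419.4 nmi
3–4: √((173.6)² + (-128.5)²) = √(30136.960 + 16512.250) = 216.0 nmi
3–5: √((-286.5)² + (-288.8)²) = √(82082.250 + 83405.440) = 406.8 nmi
4–5: √((-460.1)² + (-160.3)²) = √(211692.010 + 25696.090) = 487.2 nmi
Closest pair: 2–3 at 18.2 nmi.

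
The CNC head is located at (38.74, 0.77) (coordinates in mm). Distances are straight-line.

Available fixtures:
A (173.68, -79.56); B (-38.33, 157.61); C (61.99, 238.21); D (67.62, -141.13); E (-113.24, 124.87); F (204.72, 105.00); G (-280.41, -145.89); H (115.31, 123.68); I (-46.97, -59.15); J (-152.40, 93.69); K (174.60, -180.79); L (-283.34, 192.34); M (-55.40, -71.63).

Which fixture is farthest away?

Distances from (38.74, 0.77):
A: √((134.94)² + (-80.33)²) = √(18208.80360 + 6452.90890) = 157.040 mm
B: √((-77.07)² + (156.84)²) = √(5939.78490 + 24598.78560) = 174.753 mm
C: √((23.25)² + (237.44)²) = √(540.56250 + 56377.75360) = 238.576 mm
D: √((28.88)² + (-141.90)²) = √(834.05440 + 20135.61000) = 144.809 mm
E: √((-151.98)² + (124.10)²) = √(23097.92040 + 15400.81000) = 196.211 mm
F: √((165.98)² + (104.23)²) = √(27549.36040 + 10863.89290) = 195.993 mm
G: √((-319.15)² + (-146.66)²) = √(101856.72250 + 21509.15560) = 351.235 mm
H: √((76.57)² + (122.91)²) = √(5862.96490 + 15106.86810) = 144.810 mm
I: √((-85.71)² + (-59.92)²) = √(7346.20410 + 3590.40640) = 104.578 mm
J: √((-191.14)² + (92.92)²) = √(36534.49960 + 8634.12640) = 212.529 mm
K: √((135.86)² + (-181.56)²) = √(18457.93960 + 32964.03360) = 226.764 mm
L: √((-322.08)² + (191.57)²) = √(103735.52640 + 36699.06490) = 374.746 mm
M: √((-94.14)² + (-72.40)²) = √(8862.33960 + 5241.76000) = 118.761 mm
Maximum: L at 374.746 mm.

L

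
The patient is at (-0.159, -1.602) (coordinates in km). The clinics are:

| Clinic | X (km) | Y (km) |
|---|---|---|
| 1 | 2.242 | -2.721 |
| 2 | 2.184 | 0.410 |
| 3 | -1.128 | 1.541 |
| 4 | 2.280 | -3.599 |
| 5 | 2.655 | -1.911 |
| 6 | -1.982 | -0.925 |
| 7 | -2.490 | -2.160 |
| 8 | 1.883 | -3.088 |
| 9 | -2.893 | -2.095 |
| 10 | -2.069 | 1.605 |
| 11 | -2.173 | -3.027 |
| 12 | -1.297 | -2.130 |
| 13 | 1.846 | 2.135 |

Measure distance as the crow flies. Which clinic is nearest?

Distances from (-0.159, -1.602):
1: 2.649 km
2: 3.088 km
3: 3.289 km
4: 3.152 km
5: 2.831 km
6: 1.945 km
7: 2.397 km
8: 2.525 km
9: 2.778 km
10: 3.733 km
11: 2.467 km
12: 1.255 km
13: 4.241 km
Minimum: 12 at 1.255 km.

12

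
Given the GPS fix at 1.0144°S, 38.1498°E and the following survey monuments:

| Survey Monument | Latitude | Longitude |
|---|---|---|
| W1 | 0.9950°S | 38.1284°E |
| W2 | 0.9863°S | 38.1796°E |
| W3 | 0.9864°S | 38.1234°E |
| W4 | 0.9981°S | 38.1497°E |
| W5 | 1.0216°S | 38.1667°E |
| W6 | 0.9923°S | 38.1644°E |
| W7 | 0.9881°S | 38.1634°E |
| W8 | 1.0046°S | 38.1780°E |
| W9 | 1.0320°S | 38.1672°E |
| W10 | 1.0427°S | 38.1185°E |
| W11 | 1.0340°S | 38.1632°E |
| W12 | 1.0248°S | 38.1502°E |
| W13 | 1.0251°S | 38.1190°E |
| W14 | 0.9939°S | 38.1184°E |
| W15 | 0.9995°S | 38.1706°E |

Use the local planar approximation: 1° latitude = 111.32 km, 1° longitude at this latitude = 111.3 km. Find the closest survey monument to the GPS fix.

W12

Distances from 1.0144°S, 38.1498°E:
W1: √((0.0194·111.32)² + (-0.0214·111.3)²) = √(4.663907 + 5.673067) = 3.2151 km
W2: √((0.0281·111.32)² + (0.0298·111.3)²) = √(9.784960 + 11.000764) = 4.5591 km
W3: √((0.0280·111.32)² + (-0.0264·111.3)²) = √(9.715440 + 8.633724) = 4.2836 km
W4: √((0.0163·111.32)² + (-0.0001·111.3)²) = √(3.292468 + 0.000124) = 1.8146 km
W5: √((-0.0072·111.32)² + (0.0169·111.3)²) = √(0.642409 + 3.538048) = 2.0446 km
W6: √((0.0221·111.32)² + (0.0146·111.3)²) = √(6.052446 + 2.640560) = 2.9484 km
W7: √((0.0263·111.32)² + (0.0136·111.3)²) = √(8.571521 + 2.291227) = 3.2959 km
W8: √((0.0098·111.32)² + (0.0282·111.3)²) = √(1.190141 + 9.851187) = 3.3228 km
W9: √((-0.0176·111.32)² + (0.0174·111.3)²) = √(3.838590 + 3.750497) = 2.7548 km
W10: √((-0.0283·111.32)² + (-0.0313·111.3)²) = √(9.924743 + 12.136096) = 4.6969 km
W11: √((-0.0196·111.32)² + (0.0134·111.3)²) = √(4.760565 + 2.224334) = 2.6429 km
W12: √((-0.0104·111.32)² + (0.0004·111.3)²) = √(1.340334 + 0.001982) = 1.1586 km
W13: √((-0.0107·111.32)² + (-0.0308·111.3)²) = √(1.418776 + 11.751458) = 3.6291 km
W14: √((0.0205·111.32)² + (-0.0314·111.3)²) = √(5.207798 + 12.213767) = 4.1739 km
W15: √((0.0149·111.32)² + (0.0208·111.3)²) = √(2.751180 + 5.359410) = 2.8479 km
Minimum: W12 at 1.1586 km.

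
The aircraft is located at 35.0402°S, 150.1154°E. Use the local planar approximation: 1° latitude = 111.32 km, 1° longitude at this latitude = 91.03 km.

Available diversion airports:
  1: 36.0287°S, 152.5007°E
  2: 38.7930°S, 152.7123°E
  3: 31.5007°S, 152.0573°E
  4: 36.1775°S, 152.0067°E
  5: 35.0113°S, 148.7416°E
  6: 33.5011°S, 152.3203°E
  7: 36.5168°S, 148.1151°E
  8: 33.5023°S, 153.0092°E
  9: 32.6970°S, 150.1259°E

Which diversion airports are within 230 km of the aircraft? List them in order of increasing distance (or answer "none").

5, 4

Distances from 35.0402°S, 150.1154°E:
1: √((-0.9885·111.32)² + (2.3853·91.03)²) = √(12108.761986 + 47147.112724) = 243.4253 km
2: √((-3.7528·111.32)² + (2.5969·91.03)²) = √(174524.834645 + 55882.977567) = 480.0081 km
3: √((3.5395·111.32)² + (1.9419·91.03)²) = √(155249.506614 + 31248.041947) = 431.8536 km
4: √((-1.1373·111.32)² + (1.8913·91.03)²) = √(16028.632573 + 29640.800654) = 213.7041 km
5: √((0.0289·111.32)² + (-1.3738·91.03)²) = √(10.350041 + 15639.256751) = 125.0984 km
6: √((1.5391·111.32)² + (2.2049·91.03)²) = √(29354.863935 + 40285.325811) = 263.8943 km
7: √((-1.4766·111.32)² + (-2.0003·91.03)²) = √(27019.177445 + 33155.788099) = 245.3059 km
8: √((1.5379·111.32)² + (2.8938·91.03)²) = √(29309.107188 + 69391.473567) = 314.1665 km
9: √((2.3432·111.32)² + (0.0105·91.03)²) = √(68040.126546 + 0.913582) = 260.8468 km
Threshold 230 km: 5 (125.0984 km), 4 (213.7041 km) are within range.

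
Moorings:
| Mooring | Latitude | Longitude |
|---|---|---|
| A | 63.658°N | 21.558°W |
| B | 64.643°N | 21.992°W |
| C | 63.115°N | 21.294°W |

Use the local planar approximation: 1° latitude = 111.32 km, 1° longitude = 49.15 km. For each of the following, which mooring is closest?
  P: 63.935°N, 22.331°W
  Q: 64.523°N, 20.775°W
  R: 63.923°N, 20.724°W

P at 63.935°N, 22.331°W:
  A: √((-0.277·111.32)² + (0.773·49.15)²) = √(950.83669 + 1443.46425) = 48.932 km
  B: √((0.708·111.32)² + (0.339·49.15)²) = √(6211.73487 + 277.61725) = 80.557 km
  C: √((-0.820·111.32)² + (1.037·49.15)²) = √(8332.47655 + 2597.79309) = 104.548 km
  → nearest: A (48.932 km)
Q at 64.523°N, 20.775°W:
  A: √((-0.865·111.32)² + (-0.783·49.15)²) = √(9272.11075 + 1481.05289) = 103.697 km
  B: √((0.120·111.32)² + (-1.217·49.15)²) = √(178.44685 + 3577.90002) = 61.289 km
  C: √((-1.408·111.32)² + (-0.519·49.15)²) = √(24566.97619 + 650.70143) = 158.801 km
  → nearest: B (61.289 km)
R at 63.923°N, 20.724°W:
  A: √((-0.265·111.32)² + (-0.834·49.15)²) = √(870.23820 + 1680.27028) = 50.503 km
  B: √((0.720·111.32)² + (-1.268·49.15)²) = √(6424.08662 + 3884.05661) = 101.529 km
  C: √((-0.808·111.32)² + (-0.570·49.15)²) = √(8090.38366 + 784.86824) = 94.209 km
  → nearest: A (50.503 km)

P→A; Q→B; R→A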